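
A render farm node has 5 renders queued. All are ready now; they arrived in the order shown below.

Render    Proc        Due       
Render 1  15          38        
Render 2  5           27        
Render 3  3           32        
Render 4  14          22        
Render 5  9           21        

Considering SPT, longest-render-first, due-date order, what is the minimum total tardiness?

SPT (increasing processing time): Render 3 Render 2 Render 5 Render 4 Render 1.
Render 3: 0→3, due 32, tardiness 0
Render 2: 3→8, due 27, tardiness 0
Render 5: 8→17, due 21, tardiness 0
Render 4: 17→31, due 22, tardiness 9
Render 1: 31→46, due 38, tardiness 8
Sum = 0+0+0+9+8 = 17.
LPT (decreasing processing time): Render 1 Render 4 Render 5 Render 2 Render 3.
Render 1: 0→15, due 38, tardiness 0
Render 4: 15→29, due 22, tardiness 7
Render 5: 29→38, due 21, tardiness 17
Render 2: 38→43, due 27, tardiness 16
Render 3: 43→46, due 32, tardiness 14
Sum = 0+7+17+16+14 = 54.
EDD (increasing due date): Render 5 Render 4 Render 2 Render 3 Render 1.
Render 5: 0→9, due 21, tardiness 0
Render 4: 9→23, due 22, tardiness 1
Render 2: 23→28, due 27, tardiness 1
Render 3: 28→31, due 32, tardiness 0
Render 1: 31→46, due 38, tardiness 8
Sum = 0+1+1+0+8 = 10.
SPT 17, LPT 54, EDD 10 → minimum 10.

10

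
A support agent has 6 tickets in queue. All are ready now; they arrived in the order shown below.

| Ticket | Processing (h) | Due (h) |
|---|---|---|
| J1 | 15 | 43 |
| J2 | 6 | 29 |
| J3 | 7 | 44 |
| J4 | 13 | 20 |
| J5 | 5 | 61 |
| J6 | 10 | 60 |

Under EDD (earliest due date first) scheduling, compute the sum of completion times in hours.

214

EDD (increasing due date): J4 J2 J1 J3 J6 J5.
J4: 0→13
J2: 13→19
J1: 19→34
J3: 34→41
J6: 41→51
J5: 51→56
Sum = 13+19+34+41+51+56 = 214.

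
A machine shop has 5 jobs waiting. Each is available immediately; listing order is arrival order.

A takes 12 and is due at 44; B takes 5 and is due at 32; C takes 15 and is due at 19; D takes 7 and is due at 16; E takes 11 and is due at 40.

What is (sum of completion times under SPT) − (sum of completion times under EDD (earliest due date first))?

SPT (increasing processing time): B D E A C.
B: 0→5
D: 5→12
E: 12→23
A: 23→35
C: 35→50
Sum = 5+12+23+35+50 = 125.
EDD (increasing due date): D C B E A.
D: 0→7
C: 7→22
B: 22→27
E: 27→38
A: 38→50
Sum = 7+22+27+38+50 = 144.
Difference = 125 − 144 = -19.

-19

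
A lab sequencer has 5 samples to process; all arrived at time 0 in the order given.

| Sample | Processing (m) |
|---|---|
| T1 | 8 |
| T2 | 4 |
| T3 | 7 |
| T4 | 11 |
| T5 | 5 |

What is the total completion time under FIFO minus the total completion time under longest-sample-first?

-18

FIFO (arrival order): T1 T2 T3 T4 T5.
T1: 0→8
T2: 8→12
T3: 12→19
T4: 19→30
T5: 30→35
Sum = 8+12+19+30+35 = 104.
LPT (decreasing processing time): T4 T1 T3 T5 T2.
T4: 0→11
T1: 11→19
T3: 19→26
T5: 26→31
T2: 31→35
Sum = 11+19+26+31+35 = 122.
Difference = 104 − 122 = -18.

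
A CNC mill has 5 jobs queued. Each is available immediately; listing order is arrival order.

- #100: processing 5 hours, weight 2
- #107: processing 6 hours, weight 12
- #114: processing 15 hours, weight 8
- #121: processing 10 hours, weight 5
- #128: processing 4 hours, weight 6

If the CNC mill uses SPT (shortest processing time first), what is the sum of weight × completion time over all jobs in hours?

SPT (increasing processing time): #128 #100 #107 #121 #114.
#128: finishes 4, weight 6, w·C = 24
#100: finishes 9, weight 2, w·C = 18
#107: finishes 15, weight 12, w·C = 180
#121: finishes 25, weight 5, w·C = 125
#114: finishes 40, weight 8, w·C = 320
Sum = 24+18+180+125+320 = 667.

667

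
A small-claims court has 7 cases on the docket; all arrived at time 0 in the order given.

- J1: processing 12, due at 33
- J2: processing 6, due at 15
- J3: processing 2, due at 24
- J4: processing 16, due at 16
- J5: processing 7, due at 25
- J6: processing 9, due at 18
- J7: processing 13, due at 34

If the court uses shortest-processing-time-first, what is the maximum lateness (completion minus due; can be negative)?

SPT (increasing processing time): J3 J2 J5 J6 J1 J7 J4.
J3: 0→2, due 24, lateness -22
J2: 2→8, due 15, lateness -7
J5: 8→15, due 25, lateness -10
J6: 15→24, due 18, lateness 6
J1: 24→36, due 33, lateness 3
J7: 36→49, due 34, lateness 15
J4: 49→65, due 16, lateness 49
Maximum = 49.

49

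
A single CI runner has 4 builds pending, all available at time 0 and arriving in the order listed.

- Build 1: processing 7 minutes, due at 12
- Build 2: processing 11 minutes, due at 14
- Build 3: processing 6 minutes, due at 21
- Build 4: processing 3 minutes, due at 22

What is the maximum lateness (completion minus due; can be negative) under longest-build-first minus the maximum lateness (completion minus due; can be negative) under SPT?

-7

LPT (decreasing processing time): Build 2 Build 1 Build 3 Build 4.
Build 2: 0→11, due 14, lateness -3
Build 1: 11→18, due 12, lateness 6
Build 3: 18→24, due 21, lateness 3
Build 4: 24→27, due 22, lateness 5
Maximum = 6.
SPT (increasing processing time): Build 4 Build 3 Build 1 Build 2.
Build 4: 0→3, due 22, lateness -19
Build 3: 3→9, due 21, lateness -12
Build 1: 9→16, due 12, lateness 4
Build 2: 16→27, due 14, lateness 13
Maximum = 13.
Difference = 6 − 13 = -7.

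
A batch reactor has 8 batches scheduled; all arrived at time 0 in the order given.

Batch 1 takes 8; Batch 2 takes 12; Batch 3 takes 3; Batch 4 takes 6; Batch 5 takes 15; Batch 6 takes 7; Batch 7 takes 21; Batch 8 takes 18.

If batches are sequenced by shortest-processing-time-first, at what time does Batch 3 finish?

3

SPT (increasing processing time): Batch 3 Batch 4 Batch 6 Batch 1 Batch 2 Batch 5 Batch 8 Batch 7.
Batch 3: 0→3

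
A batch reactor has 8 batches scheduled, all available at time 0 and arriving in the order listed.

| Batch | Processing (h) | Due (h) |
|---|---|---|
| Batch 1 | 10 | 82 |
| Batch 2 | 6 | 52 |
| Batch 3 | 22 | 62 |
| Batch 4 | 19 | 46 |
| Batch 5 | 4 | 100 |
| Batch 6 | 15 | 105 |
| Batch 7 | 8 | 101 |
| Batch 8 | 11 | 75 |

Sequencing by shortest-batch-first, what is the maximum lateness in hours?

33

SPT (increasing processing time): Batch 5 Batch 2 Batch 7 Batch 1 Batch 8 Batch 6 Batch 4 Batch 3.
Batch 5: 0→4, due 100, lateness -96
Batch 2: 4→10, due 52, lateness -42
Batch 7: 10→18, due 101, lateness -83
Batch 1: 18→28, due 82, lateness -54
Batch 8: 28→39, due 75, lateness -36
Batch 6: 39→54, due 105, lateness -51
Batch 4: 54→73, due 46, lateness 27
Batch 3: 73→95, due 62, lateness 33
Maximum = 33.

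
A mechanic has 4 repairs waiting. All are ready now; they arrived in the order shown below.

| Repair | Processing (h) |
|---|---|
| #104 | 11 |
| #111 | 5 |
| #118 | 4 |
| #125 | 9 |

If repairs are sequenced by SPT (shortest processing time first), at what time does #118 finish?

4

SPT (increasing processing time): #118 #111 #125 #104.
#118: 0→4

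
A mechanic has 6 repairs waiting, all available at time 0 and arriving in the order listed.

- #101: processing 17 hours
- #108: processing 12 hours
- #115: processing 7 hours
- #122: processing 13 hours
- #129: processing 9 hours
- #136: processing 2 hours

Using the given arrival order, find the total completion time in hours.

249

FIFO (arrival order): #101 #108 #115 #122 #129 #136.
#101: 0→17
#108: 17→29
#115: 29→36
#122: 36→49
#129: 49→58
#136: 58→60
Sum = 17+29+36+49+58+60 = 249.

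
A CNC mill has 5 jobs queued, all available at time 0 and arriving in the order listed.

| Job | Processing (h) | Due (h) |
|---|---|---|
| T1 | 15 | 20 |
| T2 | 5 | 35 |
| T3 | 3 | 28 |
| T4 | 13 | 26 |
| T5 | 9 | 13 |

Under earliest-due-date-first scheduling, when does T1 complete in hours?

24

EDD (increasing due date): T5 T1 T4 T3 T2.
T5: 0→9
T1: 9→24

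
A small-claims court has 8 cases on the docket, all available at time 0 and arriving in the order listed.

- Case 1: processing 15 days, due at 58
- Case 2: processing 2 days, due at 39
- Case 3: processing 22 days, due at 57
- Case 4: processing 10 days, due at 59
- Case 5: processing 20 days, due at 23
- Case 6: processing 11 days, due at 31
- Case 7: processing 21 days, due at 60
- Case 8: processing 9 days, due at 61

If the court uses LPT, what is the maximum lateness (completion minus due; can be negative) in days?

LPT (decreasing processing time): Case 3 Case 7 Case 5 Case 1 Case 6 Case 4 Case 8 Case 2.
Case 3: 0→22, due 57, lateness -35
Case 7: 22→43, due 60, lateness -17
Case 5: 43→63, due 23, lateness 40
Case 1: 63→78, due 58, lateness 20
Case 6: 78→89, due 31, lateness 58
Case 4: 89→99, due 59, lateness 40
Case 8: 99→108, due 61, lateness 47
Case 2: 108→110, due 39, lateness 71
Maximum = 71.

71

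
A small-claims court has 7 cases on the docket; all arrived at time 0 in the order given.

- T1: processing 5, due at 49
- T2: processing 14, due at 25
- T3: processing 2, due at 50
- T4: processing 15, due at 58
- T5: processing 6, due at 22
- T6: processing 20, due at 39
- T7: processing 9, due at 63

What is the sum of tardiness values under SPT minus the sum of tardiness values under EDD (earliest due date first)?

30

SPT (increasing processing time): T3 T1 T5 T7 T2 T4 T6.
T3: 0→2, due 50, tardiness 0
T1: 2→7, due 49, tardiness 0
T5: 7→13, due 22, tardiness 0
T7: 13→22, due 63, tardiness 0
T2: 22→36, due 25, tardiness 11
T4: 36→51, due 58, tardiness 0
T6: 51→71, due 39, tardiness 32
Sum = 0+0+0+0+11+0+32 = 43.
EDD (increasing due date): T5 T2 T6 T1 T3 T4 T7.
T5: 0→6, due 22, tardiness 0
T2: 6→20, due 25, tardiness 0
T6: 20→40, due 39, tardiness 1
T1: 40→45, due 49, tardiness 0
T3: 45→47, due 50, tardiness 0
T4: 47→62, due 58, tardiness 4
T7: 62→71, due 63, tardiness 8
Sum = 0+0+1+0+0+4+8 = 13.
Difference = 43 − 13 = 30.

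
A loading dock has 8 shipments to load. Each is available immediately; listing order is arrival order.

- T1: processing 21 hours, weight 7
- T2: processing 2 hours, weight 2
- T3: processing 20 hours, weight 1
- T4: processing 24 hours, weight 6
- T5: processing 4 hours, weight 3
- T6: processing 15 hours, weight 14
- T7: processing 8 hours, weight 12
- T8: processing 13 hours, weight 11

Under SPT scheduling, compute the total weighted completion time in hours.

SPT (increasing processing time): T2 T5 T7 T8 T6 T3 T1 T4.
T2: finishes 2, weight 2, w·C = 4
T5: finishes 6, weight 3, w·C = 18
T7: finishes 14, weight 12, w·C = 168
T8: finishes 27, weight 11, w·C = 297
T6: finishes 42, weight 14, w·C = 588
T3: finishes 62, weight 1, w·C = 62
T1: finishes 83, weight 7, w·C = 581
T4: finishes 107, weight 6, w·C = 642
Sum = 4+18+168+297+588+62+581+642 = 2360.

2360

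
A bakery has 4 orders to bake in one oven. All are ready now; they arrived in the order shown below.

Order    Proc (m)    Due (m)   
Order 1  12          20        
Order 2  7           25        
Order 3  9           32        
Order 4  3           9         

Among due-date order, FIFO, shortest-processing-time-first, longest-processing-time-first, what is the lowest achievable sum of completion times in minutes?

EDD (increasing due date): Order 4 Order 1 Order 2 Order 3.
Order 4: 0→3
Order 1: 3→15
Order 2: 15→22
Order 3: 22→31
Sum = 3+15+22+31 = 71.
FIFO (arrival order): Order 1 Order 2 Order 3 Order 4.
Order 1: 0→12
Order 2: 12→19
Order 3: 19→28
Order 4: 28→31
Sum = 12+19+28+31 = 90.
SPT (increasing processing time): Order 4 Order 2 Order 3 Order 1.
Order 4: 0→3
Order 2: 3→10
Order 3: 10→19
Order 1: 19→31
Sum = 3+10+19+31 = 63.
LPT (decreasing processing time): Order 1 Order 3 Order 2 Order 4.
Order 1: 0→12
Order 3: 12→21
Order 2: 21→28
Order 4: 28→31
Sum = 12+21+28+31 = 92.
EDD 71, FIFO 90, SPT 63, LPT 92 → minimum 63.

63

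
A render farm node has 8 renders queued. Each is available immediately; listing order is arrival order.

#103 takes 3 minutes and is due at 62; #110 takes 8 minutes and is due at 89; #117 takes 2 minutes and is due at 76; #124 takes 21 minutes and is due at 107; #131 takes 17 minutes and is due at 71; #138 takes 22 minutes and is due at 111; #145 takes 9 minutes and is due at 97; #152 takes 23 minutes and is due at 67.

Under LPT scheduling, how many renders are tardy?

LPT (decreasing processing time): #152 #138 #124 #131 #145 #110 #103 #117.
#152: 0→23, due 67, tardiness 0
#138: 23→45, due 111, tardiness 0
#124: 45→66, due 107, tardiness 0
#131: 66→83, due 71, tardiness 12
#145: 83→92, due 97, tardiness 0
#110: 92→100, due 89, tardiness 11
#103: 100→103, due 62, tardiness 41
#117: 103→105, due 76, tardiness 29
Late renders: 4.

4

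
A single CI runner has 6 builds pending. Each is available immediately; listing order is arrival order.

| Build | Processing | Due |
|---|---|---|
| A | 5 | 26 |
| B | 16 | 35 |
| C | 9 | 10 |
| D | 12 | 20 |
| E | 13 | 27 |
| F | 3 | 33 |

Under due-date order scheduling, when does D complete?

EDD (increasing due date): C D A E F B.
C: 0→9
D: 9→21

21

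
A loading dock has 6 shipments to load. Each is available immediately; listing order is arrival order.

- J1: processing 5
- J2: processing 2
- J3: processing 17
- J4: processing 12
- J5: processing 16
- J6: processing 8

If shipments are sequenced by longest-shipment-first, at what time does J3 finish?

17

LPT (decreasing processing time): J3 J5 J4 J6 J1 J2.
J3: 0→17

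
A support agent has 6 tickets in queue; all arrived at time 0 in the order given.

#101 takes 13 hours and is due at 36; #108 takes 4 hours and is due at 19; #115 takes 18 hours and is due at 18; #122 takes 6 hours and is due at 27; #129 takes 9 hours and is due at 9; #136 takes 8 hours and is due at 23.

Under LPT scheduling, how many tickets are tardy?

LPT (decreasing processing time): #115 #101 #129 #136 #122 #108.
#115: 0→18, due 18, tardiness 0
#101: 18→31, due 36, tardiness 0
#129: 31→40, due 9, tardiness 31
#136: 40→48, due 23, tardiness 25
#122: 48→54, due 27, tardiness 27
#108: 54→58, due 19, tardiness 39
Late tickets: 4.

4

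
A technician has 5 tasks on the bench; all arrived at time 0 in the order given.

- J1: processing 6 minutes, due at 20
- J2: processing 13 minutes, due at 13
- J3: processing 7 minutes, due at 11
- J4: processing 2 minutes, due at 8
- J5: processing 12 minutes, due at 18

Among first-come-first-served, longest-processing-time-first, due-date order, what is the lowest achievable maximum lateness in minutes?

20

FIFO (arrival order): J1 J2 J3 J4 J5.
J1: 0→6, due 20, lateness -14
J2: 6→19, due 13, lateness 6
J3: 19→26, due 11, lateness 15
J4: 26→28, due 8, lateness 20
J5: 28→40, due 18, lateness 22
Maximum = 22.
LPT (decreasing processing time): J2 J5 J3 J1 J4.
J2: 0→13, due 13, lateness 0
J5: 13→25, due 18, lateness 7
J3: 25→32, due 11, lateness 21
J1: 32→38, due 20, lateness 18
J4: 38→40, due 8, lateness 32
Maximum = 32.
EDD (increasing due date): J4 J3 J2 J5 J1.
J4: 0→2, due 8, lateness -6
J3: 2→9, due 11, lateness -2
J2: 9→22, due 13, lateness 9
J5: 22→34, due 18, lateness 16
J1: 34→40, due 20, lateness 20
Maximum = 20.
FIFO 22, LPT 32, EDD 20 → minimum 20.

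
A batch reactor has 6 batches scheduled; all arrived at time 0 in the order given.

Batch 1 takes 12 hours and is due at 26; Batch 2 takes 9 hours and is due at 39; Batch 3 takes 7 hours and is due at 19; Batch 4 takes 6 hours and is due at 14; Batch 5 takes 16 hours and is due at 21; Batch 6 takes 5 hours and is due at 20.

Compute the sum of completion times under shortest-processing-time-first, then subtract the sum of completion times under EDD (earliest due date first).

-17

SPT (increasing processing time): Batch 6 Batch 4 Batch 3 Batch 2 Batch 1 Batch 5.
Batch 6: 0→5
Batch 4: 5→11
Batch 3: 11→18
Batch 2: 18→27
Batch 1: 27→39
Batch 5: 39→55
Sum = 5+11+18+27+39+55 = 155.
EDD (increasing due date): Batch 4 Batch 3 Batch 6 Batch 5 Batch 1 Batch 2.
Batch 4: 0→6
Batch 3: 6→13
Batch 6: 13→18
Batch 5: 18→34
Batch 1: 34→46
Batch 2: 46→55
Sum = 6+13+18+34+46+55 = 172.
Difference = 155 − 172 = -17.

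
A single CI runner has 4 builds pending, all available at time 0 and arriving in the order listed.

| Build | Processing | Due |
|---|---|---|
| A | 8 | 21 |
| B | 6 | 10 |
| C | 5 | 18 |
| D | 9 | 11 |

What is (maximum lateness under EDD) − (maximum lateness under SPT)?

-10

EDD (increasing due date): B D C A.
B: 0→6, due 10, lateness -4
D: 6→15, due 11, lateness 4
C: 15→20, due 18, lateness 2
A: 20→28, due 21, lateness 7
Maximum = 7.
SPT (increasing processing time): C B A D.
C: 0→5, due 18, lateness -13
B: 5→11, due 10, lateness 1
A: 11→19, due 21, lateness -2
D: 19→28, due 11, lateness 17
Maximum = 17.
Difference = 7 − 17 = -10.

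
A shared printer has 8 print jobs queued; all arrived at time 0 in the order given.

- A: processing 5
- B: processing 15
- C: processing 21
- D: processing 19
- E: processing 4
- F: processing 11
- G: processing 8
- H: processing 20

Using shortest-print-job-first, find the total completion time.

SPT (increasing processing time): E A G F B D H C.
E: 0→4
A: 4→9
G: 9→17
F: 17→28
B: 28→43
D: 43→62
H: 62→82
C: 82→103
Sum = 4+9+17+28+43+62+82+103 = 348.

348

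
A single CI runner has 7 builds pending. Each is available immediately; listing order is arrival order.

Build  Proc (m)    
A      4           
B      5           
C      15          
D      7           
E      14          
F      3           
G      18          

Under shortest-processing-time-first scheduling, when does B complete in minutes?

12

SPT (increasing processing time): F A B D E C G.
F: 0→3
A: 3→7
B: 7→12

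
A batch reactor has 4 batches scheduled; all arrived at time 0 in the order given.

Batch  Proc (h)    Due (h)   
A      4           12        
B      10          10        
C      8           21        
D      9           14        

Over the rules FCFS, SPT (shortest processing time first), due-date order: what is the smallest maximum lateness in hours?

10

FIFO (arrival order): A B C D.
A: 0→4, due 12, lateness -8
B: 4→14, due 10, lateness 4
C: 14→22, due 21, lateness 1
D: 22→31, due 14, lateness 17
Maximum = 17.
SPT (increasing processing time): A C D B.
A: 0→4, due 12, lateness -8
C: 4→12, due 21, lateness -9
D: 12→21, due 14, lateness 7
B: 21→31, due 10, lateness 21
Maximum = 21.
EDD (increasing due date): B A D C.
B: 0→10, due 10, lateness 0
A: 10→14, due 12, lateness 2
D: 14→23, due 14, lateness 9
C: 23→31, due 21, lateness 10
Maximum = 10.
FIFO 17, SPT 21, EDD 10 → minimum 10.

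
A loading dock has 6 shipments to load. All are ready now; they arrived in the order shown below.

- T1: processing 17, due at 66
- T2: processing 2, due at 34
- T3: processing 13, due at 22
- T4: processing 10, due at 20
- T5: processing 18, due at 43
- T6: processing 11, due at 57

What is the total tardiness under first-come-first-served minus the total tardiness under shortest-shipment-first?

21

FIFO (arrival order): T1 T2 T3 T4 T5 T6.
T1: 0→17, due 66, tardiness 0
T2: 17→19, due 34, tardiness 0
T3: 19→32, due 22, tardiness 10
T4: 32→42, due 20, tardiness 22
T5: 42→60, due 43, tardiness 17
T6: 60→71, due 57, tardiness 14
Sum = 0+0+10+22+17+14 = 63.
SPT (increasing processing time): T2 T4 T6 T3 T1 T5.
T2: 0→2, due 34, tardiness 0
T4: 2→12, due 20, tardiness 0
T6: 12→23, due 57, tardiness 0
T3: 23→36, due 22, tardiness 14
T1: 36→53, due 66, tardiness 0
T5: 53→71, due 43, tardiness 28
Sum = 0+0+0+14+0+28 = 42.
Difference = 63 − 42 = 21.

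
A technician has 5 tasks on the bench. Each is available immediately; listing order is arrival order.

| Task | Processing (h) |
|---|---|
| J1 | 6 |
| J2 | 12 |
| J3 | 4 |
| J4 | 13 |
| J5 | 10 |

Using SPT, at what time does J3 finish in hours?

SPT (increasing processing time): J3 J1 J5 J2 J4.
J3: 0→4

4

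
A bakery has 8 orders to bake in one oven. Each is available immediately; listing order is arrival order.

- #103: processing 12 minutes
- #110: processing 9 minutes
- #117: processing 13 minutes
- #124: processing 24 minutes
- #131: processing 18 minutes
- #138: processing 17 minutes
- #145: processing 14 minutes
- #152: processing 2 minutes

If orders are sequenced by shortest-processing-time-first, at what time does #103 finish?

SPT (increasing processing time): #152 #110 #103 #117 #145 #138 #131 #124.
#152: 0→2
#110: 2→11
#103: 11→23

23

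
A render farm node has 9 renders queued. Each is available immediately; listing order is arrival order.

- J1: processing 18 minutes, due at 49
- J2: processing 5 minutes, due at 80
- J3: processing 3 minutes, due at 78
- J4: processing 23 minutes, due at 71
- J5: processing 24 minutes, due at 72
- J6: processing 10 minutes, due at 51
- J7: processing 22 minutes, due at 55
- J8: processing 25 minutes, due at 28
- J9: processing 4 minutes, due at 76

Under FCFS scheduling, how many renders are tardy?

5

FIFO (arrival order): J1 J2 J3 J4 J5 J6 J7 J8 J9.
J1: 0→18, due 49, tardiness 0
J2: 18→23, due 80, tardiness 0
J3: 23→26, due 78, tardiness 0
J4: 26→49, due 71, tardiness 0
J5: 49→73, due 72, tardiness 1
J6: 73→83, due 51, tardiness 32
J7: 83→105, due 55, tardiness 50
J8: 105→130, due 28, tardiness 102
J9: 130→134, due 76, tardiness 58
Late renders: 5.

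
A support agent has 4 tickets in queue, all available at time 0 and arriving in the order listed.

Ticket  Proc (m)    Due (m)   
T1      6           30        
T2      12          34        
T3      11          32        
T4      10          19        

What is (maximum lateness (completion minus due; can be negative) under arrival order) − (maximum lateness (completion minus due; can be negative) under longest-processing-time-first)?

FIFO (arrival order): T1 T2 T3 T4.
T1: 0→6, due 30, lateness -24
T2: 6→18, due 34, lateness -16
T3: 18→29, due 32, lateness -3
T4: 29→39, due 19, lateness 20
Maximum = 20.
LPT (decreasing processing time): T2 T3 T4 T1.
T2: 0→12, due 34, lateness -22
T3: 12→23, due 32, lateness -9
T4: 23→33, due 19, lateness 14
T1: 33→39, due 30, lateness 9
Maximum = 14.
Difference = 20 − 14 = 6.

6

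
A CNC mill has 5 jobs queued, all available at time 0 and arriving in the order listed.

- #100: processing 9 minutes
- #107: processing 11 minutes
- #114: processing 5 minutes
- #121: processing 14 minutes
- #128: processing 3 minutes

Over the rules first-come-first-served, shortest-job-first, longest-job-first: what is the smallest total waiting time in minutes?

FIFO (arrival order): #100 #107 #114 #121 #128.
#100: waits 0, runs 0→9
#107: waits 9, runs 9→20
#114: waits 20, runs 20→25
#121: waits 25, runs 25→39
#128: waits 39, runs 39→42
Sum = 0+9+20+25+39 = 93.
SPT (increasing processing time): #128 #114 #100 #107 #121.
#128: waits 0, runs 0→3
#114: waits 3, runs 3→8
#100: waits 8, runs 8→17
#107: waits 17, runs 17→28
#121: waits 28, runs 28→42
Sum = 0+3+8+17+28 = 56.
LPT (decreasing processing time): #121 #107 #100 #114 #128.
#121: waits 0, runs 0→14
#107: waits 14, runs 14→25
#100: waits 25, runs 25→34
#114: waits 34, runs 34→39
#128: waits 39, runs 39→42
Sum = 0+14+25+34+39 = 112.
FIFO 93, SPT 56, LPT 112 → minimum 56.

56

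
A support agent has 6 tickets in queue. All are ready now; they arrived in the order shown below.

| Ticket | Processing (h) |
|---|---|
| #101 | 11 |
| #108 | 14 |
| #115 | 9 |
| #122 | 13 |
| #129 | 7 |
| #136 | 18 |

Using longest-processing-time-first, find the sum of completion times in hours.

LPT (decreasing processing time): #136 #108 #122 #101 #115 #129.
#136: 0→18
#108: 18→32
#122: 32→45
#101: 45→56
#115: 56→65
#129: 65→72
Sum = 18+32+45+56+65+72 = 288.

288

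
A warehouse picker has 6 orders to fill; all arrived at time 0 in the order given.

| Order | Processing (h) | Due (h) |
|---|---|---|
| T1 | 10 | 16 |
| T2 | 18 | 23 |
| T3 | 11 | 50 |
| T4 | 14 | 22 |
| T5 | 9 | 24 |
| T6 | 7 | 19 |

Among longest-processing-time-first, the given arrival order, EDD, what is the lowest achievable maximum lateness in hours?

34

LPT (decreasing processing time): T2 T4 T3 T1 T5 T6.
T2: 0→18, due 23, lateness -5
T4: 18→32, due 22, lateness 10
T3: 32→43, due 50, lateness -7
T1: 43→53, due 16, lateness 37
T5: 53→62, due 24, lateness 38
T6: 62→69, due 19, lateness 50
Maximum = 50.
FIFO (arrival order): T1 T2 T3 T4 T5 T6.
T1: 0→10, due 16, lateness -6
T2: 10→28, due 23, lateness 5
T3: 28→39, due 50, lateness -11
T4: 39→53, due 22, lateness 31
T5: 53→62, due 24, lateness 38
T6: 62→69, due 19, lateness 50
Maximum = 50.
EDD (increasing due date): T1 T6 T4 T2 T5 T3.
T1: 0→10, due 16, lateness -6
T6: 10→17, due 19, lateness -2
T4: 17→31, due 22, lateness 9
T2: 31→49, due 23, lateness 26
T5: 49→58, due 24, lateness 34
T3: 58→69, due 50, lateness 19
Maximum = 34.
LPT 50, FIFO 50, EDD 34 → minimum 34.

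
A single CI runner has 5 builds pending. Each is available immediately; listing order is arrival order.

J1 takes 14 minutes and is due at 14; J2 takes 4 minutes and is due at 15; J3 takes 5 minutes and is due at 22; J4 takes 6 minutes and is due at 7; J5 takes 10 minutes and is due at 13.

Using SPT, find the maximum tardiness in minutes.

25

SPT (increasing processing time): J2 J3 J4 J5 J1.
J2: 0→4, due 15, tardiness 0
J3: 4→9, due 22, tardiness 0
J4: 9→15, due 7, tardiness 8
J5: 15→25, due 13, tardiness 12
J1: 25→39, due 14, tardiness 25
Maximum = 25.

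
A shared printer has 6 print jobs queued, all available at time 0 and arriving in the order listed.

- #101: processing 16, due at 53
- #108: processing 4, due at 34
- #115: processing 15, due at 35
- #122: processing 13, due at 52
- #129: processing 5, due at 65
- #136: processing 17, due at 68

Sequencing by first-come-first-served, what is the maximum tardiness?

FIFO (arrival order): #101 #108 #115 #122 #129 #136.
#101: 0→16, due 53, tardiness 0
#108: 16→20, due 34, tardiness 0
#115: 20→35, due 35, tardiness 0
#122: 35→48, due 52, tardiness 0
#129: 48→53, due 65, tardiness 0
#136: 53→70, due 68, tardiness 2
Maximum = 2.

2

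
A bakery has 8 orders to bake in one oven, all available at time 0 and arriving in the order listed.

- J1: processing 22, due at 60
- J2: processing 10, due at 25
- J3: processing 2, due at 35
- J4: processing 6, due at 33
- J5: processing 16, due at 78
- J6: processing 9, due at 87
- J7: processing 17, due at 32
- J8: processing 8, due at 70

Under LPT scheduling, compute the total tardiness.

LPT (decreasing processing time): J1 J7 J5 J2 J6 J8 J4 J3.
J1: 0→22, due 60, tardiness 0
J7: 22→39, due 32, tardiness 7
J5: 39→55, due 78, tardiness 0
J2: 55→65, due 25, tardiness 40
J6: 65→74, due 87, tardiness 0
J8: 74→82, due 70, tardiness 12
J4: 82→88, due 33, tardiness 55
J3: 88→90, due 35, tardiness 55
Sum = 0+7+0+40+0+12+55+55 = 169.

169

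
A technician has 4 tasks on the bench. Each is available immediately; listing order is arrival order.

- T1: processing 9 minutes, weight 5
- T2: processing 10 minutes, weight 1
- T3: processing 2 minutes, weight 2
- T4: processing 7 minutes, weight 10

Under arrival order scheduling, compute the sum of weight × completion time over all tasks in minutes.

FIFO (arrival order): T1 T2 T3 T4.
T1: finishes 9, weight 5, w·C = 45
T2: finishes 19, weight 1, w·C = 19
T3: finishes 21, weight 2, w·C = 42
T4: finishes 28, weight 10, w·C = 280
Sum = 45+19+42+280 = 386.

386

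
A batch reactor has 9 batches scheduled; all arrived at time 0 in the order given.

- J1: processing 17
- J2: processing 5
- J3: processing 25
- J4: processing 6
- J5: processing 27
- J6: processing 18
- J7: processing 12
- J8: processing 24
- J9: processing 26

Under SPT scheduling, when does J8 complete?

82

SPT (increasing processing time): J2 J4 J7 J1 J6 J8 J3 J9 J5.
J2: 0→5
J4: 5→11
J7: 11→23
J1: 23→40
J6: 40→58
J8: 58→82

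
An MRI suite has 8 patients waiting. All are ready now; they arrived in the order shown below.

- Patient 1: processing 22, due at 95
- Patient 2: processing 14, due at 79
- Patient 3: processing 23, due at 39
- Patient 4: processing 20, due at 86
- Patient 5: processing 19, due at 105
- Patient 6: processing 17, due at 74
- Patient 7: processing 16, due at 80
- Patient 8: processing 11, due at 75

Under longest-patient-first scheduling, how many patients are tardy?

4

LPT (decreasing processing time): Patient 3 Patient 1 Patient 4 Patient 5 Patient 6 Patient 7 Patient 2 Patient 8.
Patient 3: 0→23, due 39, tardiness 0
Patient 1: 23→45, due 95, tardiness 0
Patient 4: 45→65, due 86, tardiness 0
Patient 5: 65→84, due 105, tardiness 0
Patient 6: 84→101, due 74, tardiness 27
Patient 7: 101→117, due 80, tardiness 37
Patient 2: 117→131, due 79, tardiness 52
Patient 8: 131→142, due 75, tardiness 67
Late patients: 4.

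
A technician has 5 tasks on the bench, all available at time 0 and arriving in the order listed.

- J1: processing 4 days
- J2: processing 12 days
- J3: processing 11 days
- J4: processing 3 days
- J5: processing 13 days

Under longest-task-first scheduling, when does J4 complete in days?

43

LPT (decreasing processing time): J5 J2 J3 J1 J4.
J5: 0→13
J2: 13→25
J3: 25→36
J1: 36→40
J4: 40→43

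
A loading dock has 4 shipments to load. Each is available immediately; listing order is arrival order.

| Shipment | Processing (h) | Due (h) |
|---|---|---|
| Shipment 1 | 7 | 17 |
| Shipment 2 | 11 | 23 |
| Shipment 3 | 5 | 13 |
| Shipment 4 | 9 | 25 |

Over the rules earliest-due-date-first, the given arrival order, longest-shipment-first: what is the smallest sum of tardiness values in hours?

7

EDD (increasing due date): Shipment 3 Shipment 1 Shipment 2 Shipment 4.
Shipment 3: 0→5, due 13, tardiness 0
Shipment 1: 5→12, due 17, tardiness 0
Shipment 2: 12→23, due 23, tardiness 0
Shipment 4: 23→32, due 25, tardiness 7
Sum = 0+0+0+7 = 7.
FIFO (arrival order): Shipment 1 Shipment 2 Shipment 3 Shipment 4.
Shipment 1: 0→7, due 17, tardiness 0
Shipment 2: 7→18, due 23, tardiness 0
Shipment 3: 18→23, due 13, tardiness 10
Shipment 4: 23→32, due 25, tardiness 7
Sum = 0+0+10+7 = 17.
LPT (decreasing processing time): Shipment 2 Shipment 4 Shipment 1 Shipment 3.
Shipment 2: 0→11, due 23, tardiness 0
Shipment 4: 11→20, due 25, tardiness 0
Shipment 1: 20→27, due 17, tardiness 10
Shipment 3: 27→32, due 13, tardiness 19
Sum = 0+0+10+19 = 29.
EDD 7, FIFO 17, LPT 29 → minimum 7.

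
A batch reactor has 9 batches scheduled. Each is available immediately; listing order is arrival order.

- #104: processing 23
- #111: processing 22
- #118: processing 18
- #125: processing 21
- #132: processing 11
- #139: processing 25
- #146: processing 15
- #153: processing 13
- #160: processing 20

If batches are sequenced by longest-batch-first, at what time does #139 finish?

LPT (decreasing processing time): #139 #104 #111 #125 #160 #118 #146 #153 #132.
#139: 0→25

25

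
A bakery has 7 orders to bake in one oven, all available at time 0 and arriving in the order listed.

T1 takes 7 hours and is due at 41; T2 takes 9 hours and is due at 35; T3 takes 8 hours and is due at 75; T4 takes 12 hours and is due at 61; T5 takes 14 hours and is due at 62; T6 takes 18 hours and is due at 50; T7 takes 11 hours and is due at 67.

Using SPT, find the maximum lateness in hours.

SPT (increasing processing time): T1 T3 T2 T7 T4 T5 T6.
T1: 0→7, due 41, lateness -34
T3: 7→15, due 75, lateness -60
T2: 15→24, due 35, lateness -11
T7: 24→35, due 67, lateness -32
T4: 35→47, due 61, lateness -14
T5: 47→61, due 62, lateness -1
T6: 61→79, due 50, lateness 29
Maximum = 29.

29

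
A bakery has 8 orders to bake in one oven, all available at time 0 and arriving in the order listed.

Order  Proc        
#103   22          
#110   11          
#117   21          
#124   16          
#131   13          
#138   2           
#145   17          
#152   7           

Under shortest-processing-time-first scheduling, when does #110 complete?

20

SPT (increasing processing time): #138 #152 #110 #131 #124 #145 #117 #103.
#138: 0→2
#152: 2→9
#110: 9→20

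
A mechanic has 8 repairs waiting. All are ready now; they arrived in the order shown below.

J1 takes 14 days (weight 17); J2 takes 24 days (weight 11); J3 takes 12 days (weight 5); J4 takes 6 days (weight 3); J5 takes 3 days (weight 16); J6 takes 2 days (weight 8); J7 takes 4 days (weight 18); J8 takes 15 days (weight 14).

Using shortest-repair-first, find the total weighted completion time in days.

SPT (increasing processing time): J6 J5 J7 J4 J3 J1 J8 J2.
J6: finishes 2, weight 8, w·C = 16
J5: finishes 5, weight 16, w·C = 80
J7: finishes 9, weight 18, w·C = 162
J4: finishes 15, weight 3, w·C = 45
J3: finishes 27, weight 5, w·C = 135
J1: finishes 41, weight 17, w·C = 697
J8: finishes 56, weight 14, w·C = 784
J2: finishes 80, weight 11, w·C = 880
Sum = 16+80+162+45+135+697+784+880 = 2799.

2799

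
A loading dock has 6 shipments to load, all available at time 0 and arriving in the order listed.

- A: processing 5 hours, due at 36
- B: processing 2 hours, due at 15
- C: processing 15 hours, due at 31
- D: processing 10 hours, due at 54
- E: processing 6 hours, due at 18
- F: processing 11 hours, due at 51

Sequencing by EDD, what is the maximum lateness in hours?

EDD (increasing due date): B E C A F D.
B: 0→2, due 15, lateness -13
E: 2→8, due 18, lateness -10
C: 8→23, due 31, lateness -8
A: 23→28, due 36, lateness -8
F: 28→39, due 51, lateness -12
D: 39→49, due 54, lateness -5
Maximum = -5.

-5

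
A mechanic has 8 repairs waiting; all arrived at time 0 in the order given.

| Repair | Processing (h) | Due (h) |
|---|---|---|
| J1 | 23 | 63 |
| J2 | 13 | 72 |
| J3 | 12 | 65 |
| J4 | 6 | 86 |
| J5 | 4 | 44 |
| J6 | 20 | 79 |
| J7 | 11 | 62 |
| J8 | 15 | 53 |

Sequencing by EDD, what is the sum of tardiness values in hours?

EDD (increasing due date): J5 J8 J7 J1 J3 J2 J6 J4.
J5: 0→4, due 44, tardiness 0
J8: 4→19, due 53, tardiness 0
J7: 19→30, due 62, tardiness 0
J1: 30→53, due 63, tardiness 0
J3: 53→65, due 65, tardiness 0
J2: 65→78, due 72, tardiness 6
J6: 78→98, due 79, tardiness 19
J4: 98→104, due 86, tardiness 18
Sum = 0+0+0+0+0+6+19+18 = 43.

43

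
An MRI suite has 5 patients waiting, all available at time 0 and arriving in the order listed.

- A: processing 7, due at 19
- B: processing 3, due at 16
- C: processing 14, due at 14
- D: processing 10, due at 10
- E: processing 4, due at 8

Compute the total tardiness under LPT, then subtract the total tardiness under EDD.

23

LPT (decreasing processing time): C D A E B.
C: 0→14, due 14, tardiness 0
D: 14→24, due 10, tardiness 14
A: 24→31, due 19, tardiness 12
E: 31→35, due 8, tardiness 27
B: 35→38, due 16, tardiness 22
Sum = 0+14+12+27+22 = 75.
EDD (increasing due date): E D C B A.
E: 0→4, due 8, tardiness 0
D: 4→14, due 10, tardiness 4
C: 14→28, due 14, tardiness 14
B: 28→31, due 16, tardiness 15
A: 31→38, due 19, tardiness 19
Sum = 0+4+14+15+19 = 52.
Difference = 75 − 52 = 23.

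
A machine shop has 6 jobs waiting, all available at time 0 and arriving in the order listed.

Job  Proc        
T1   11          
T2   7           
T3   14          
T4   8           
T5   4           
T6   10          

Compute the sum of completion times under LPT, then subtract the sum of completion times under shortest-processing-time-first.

LPT (decreasing processing time): T3 T1 T6 T4 T2 T5.
T3: 0→14
T1: 14→25
T6: 25→35
T4: 35→43
T2: 43→50
T5: 50→54
Sum = 14+25+35+43+50+54 = 221.
SPT (increasing processing time): T5 T2 T4 T6 T1 T3.
T5: 0→4
T2: 4→11
T4: 11→19
T6: 19→29
T1: 29→40
T3: 40→54
Sum = 4+11+19+29+40+54 = 157.
Difference = 221 − 157 = 64.

64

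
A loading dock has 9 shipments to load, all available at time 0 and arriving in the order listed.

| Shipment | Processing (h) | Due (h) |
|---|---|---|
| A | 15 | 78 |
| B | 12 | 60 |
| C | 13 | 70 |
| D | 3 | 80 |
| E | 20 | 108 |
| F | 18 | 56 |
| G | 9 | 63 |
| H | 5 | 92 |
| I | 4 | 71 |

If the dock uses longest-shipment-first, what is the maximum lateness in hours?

25

LPT (decreasing processing time): E F A C B G H I D.
E: 0→20, due 108, lateness -88
F: 20→38, due 56, lateness -18
A: 38→53, due 78, lateness -25
C: 53→66, due 70, lateness -4
B: 66→78, due 60, lateness 18
G: 78→87, due 63, lateness 24
H: 87→92, due 92, lateness 0
I: 92→96, due 71, lateness 25
D: 96→99, due 80, lateness 19
Maximum = 25.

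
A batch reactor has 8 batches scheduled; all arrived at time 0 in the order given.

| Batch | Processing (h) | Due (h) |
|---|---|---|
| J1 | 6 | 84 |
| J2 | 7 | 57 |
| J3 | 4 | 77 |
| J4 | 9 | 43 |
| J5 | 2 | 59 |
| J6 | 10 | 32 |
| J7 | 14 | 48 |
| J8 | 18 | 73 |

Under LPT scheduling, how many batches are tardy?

4

LPT (decreasing processing time): J8 J7 J6 J4 J2 J1 J3 J5.
J8: 0→18, due 73, tardiness 0
J7: 18→32, due 48, tardiness 0
J6: 32→42, due 32, tardiness 10
J4: 42→51, due 43, tardiness 8
J2: 51→58, due 57, tardiness 1
J1: 58→64, due 84, tardiness 0
J3: 64→68, due 77, tardiness 0
J5: 68→70, due 59, tardiness 11
Late batches: 4.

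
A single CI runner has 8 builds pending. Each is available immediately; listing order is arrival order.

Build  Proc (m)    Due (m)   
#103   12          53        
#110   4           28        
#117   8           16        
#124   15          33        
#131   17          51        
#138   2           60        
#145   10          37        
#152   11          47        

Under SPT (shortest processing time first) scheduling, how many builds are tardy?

2

SPT (increasing processing time): #138 #110 #117 #145 #152 #103 #124 #131.
#138: 0→2, due 60, tardiness 0
#110: 2→6, due 28, tardiness 0
#117: 6→14, due 16, tardiness 0
#145: 14→24, due 37, tardiness 0
#152: 24→35, due 47, tardiness 0
#103: 35→47, due 53, tardiness 0
#124: 47→62, due 33, tardiness 29
#131: 62→79, due 51, tardiness 28
Late builds: 2.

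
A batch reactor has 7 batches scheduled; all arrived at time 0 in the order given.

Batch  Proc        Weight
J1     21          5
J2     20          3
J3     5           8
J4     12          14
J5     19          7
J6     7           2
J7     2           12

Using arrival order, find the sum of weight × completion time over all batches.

3147

FIFO (arrival order): J1 J2 J3 J4 J5 J6 J7.
J1: finishes 21, weight 5, w·C = 105
J2: finishes 41, weight 3, w·C = 123
J3: finishes 46, weight 8, w·C = 368
J4: finishes 58, weight 14, w·C = 812
J5: finishes 77, weight 7, w·C = 539
J6: finishes 84, weight 2, w·C = 168
J7: finishes 86, weight 12, w·C = 1032
Sum = 105+123+368+812+539+168+1032 = 3147.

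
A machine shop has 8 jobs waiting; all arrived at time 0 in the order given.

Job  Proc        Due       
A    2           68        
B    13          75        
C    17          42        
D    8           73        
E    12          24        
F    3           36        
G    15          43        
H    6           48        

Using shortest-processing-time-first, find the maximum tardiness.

SPT (increasing processing time): A F H D E B G C.
A: 0→2, due 68, tardiness 0
F: 2→5, due 36, tardiness 0
H: 5→11, due 48, tardiness 0
D: 11→19, due 73, tardiness 0
E: 19→31, due 24, tardiness 7
B: 31→44, due 75, tardiness 0
G: 44→59, due 43, tardiness 16
C: 59→76, due 42, tardiness 34
Maximum = 34.

34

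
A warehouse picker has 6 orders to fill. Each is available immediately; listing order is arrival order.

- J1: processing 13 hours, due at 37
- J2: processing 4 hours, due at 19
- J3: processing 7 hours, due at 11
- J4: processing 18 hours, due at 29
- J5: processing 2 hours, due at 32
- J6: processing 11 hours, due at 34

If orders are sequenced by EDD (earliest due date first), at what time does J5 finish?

EDD (increasing due date): J3 J2 J4 J5 J6 J1.
J3: 0→7
J2: 7→11
J4: 11→29
J5: 29→31

31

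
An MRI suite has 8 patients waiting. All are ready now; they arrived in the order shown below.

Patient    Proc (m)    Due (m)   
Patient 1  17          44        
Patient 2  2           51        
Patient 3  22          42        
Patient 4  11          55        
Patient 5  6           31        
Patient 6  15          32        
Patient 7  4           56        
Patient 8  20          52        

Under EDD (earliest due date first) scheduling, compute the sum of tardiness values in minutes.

EDD (increasing due date): Patient 5 Patient 6 Patient 3 Patient 1 Patient 2 Patient 8 Patient 4 Patient 7.
Patient 5: 0→6, due 31, tardiness 0
Patient 6: 6→21, due 32, tardiness 0
Patient 3: 21→43, due 42, tardiness 1
Patient 1: 43→60, due 44, tardiness 16
Patient 2: 60→62, due 51, tardiness 11
Patient 8: 62→82, due 52, tardiness 30
Patient 4: 82→93, due 55, tardiness 38
Patient 7: 93→97, due 56, tardiness 41
Sum = 0+0+1+16+11+30+38+41 = 137.

137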